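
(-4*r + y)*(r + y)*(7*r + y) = -28*r^3 - 25*r^2*y + 4*r*y^2 + y^3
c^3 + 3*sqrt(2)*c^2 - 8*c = c*(c - sqrt(2))*(c + 4*sqrt(2))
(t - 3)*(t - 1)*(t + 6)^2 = t^4 + 8*t^3 - 9*t^2 - 108*t + 108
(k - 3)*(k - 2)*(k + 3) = k^3 - 2*k^2 - 9*k + 18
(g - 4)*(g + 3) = g^2 - g - 12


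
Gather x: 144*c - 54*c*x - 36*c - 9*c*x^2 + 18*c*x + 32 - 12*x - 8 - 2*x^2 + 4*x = 108*c + x^2*(-9*c - 2) + x*(-36*c - 8) + 24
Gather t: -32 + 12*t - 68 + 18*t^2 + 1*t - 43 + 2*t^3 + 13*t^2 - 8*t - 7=2*t^3 + 31*t^2 + 5*t - 150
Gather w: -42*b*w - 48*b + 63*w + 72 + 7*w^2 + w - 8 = -48*b + 7*w^2 + w*(64 - 42*b) + 64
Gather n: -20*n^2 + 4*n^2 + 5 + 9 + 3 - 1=16 - 16*n^2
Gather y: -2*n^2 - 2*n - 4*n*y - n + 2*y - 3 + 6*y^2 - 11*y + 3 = -2*n^2 - 3*n + 6*y^2 + y*(-4*n - 9)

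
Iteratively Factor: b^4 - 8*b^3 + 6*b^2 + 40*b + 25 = (b - 5)*(b^3 - 3*b^2 - 9*b - 5) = (b - 5)^2*(b^2 + 2*b + 1) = (b - 5)^2*(b + 1)*(b + 1)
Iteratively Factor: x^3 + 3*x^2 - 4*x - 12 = (x + 3)*(x^2 - 4) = (x + 2)*(x + 3)*(x - 2)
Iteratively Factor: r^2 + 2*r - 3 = (r - 1)*(r + 3)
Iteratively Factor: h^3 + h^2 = (h)*(h^2 + h) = h^2*(h + 1)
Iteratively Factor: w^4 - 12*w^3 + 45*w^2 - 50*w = (w)*(w^3 - 12*w^2 + 45*w - 50) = w*(w - 2)*(w^2 - 10*w + 25) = w*(w - 5)*(w - 2)*(w - 5)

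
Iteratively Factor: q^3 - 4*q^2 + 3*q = (q)*(q^2 - 4*q + 3) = q*(q - 1)*(q - 3)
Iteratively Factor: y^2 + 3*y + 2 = (y + 2)*(y + 1)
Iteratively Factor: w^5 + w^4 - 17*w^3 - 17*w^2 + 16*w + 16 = (w + 1)*(w^4 - 17*w^2 + 16) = (w + 1)*(w + 4)*(w^3 - 4*w^2 - w + 4) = (w - 1)*(w + 1)*(w + 4)*(w^2 - 3*w - 4) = (w - 1)*(w + 1)^2*(w + 4)*(w - 4)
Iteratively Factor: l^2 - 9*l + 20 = (l - 4)*(l - 5)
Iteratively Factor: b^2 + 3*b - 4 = (b - 1)*(b + 4)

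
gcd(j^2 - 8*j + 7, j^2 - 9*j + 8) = j - 1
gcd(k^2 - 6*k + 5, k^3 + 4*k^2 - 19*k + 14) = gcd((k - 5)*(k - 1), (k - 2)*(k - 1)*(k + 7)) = k - 1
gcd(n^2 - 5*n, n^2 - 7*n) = n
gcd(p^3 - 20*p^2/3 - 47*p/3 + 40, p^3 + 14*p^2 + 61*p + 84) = p + 3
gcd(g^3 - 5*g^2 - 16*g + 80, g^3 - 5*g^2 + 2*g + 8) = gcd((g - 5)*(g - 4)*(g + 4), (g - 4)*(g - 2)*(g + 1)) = g - 4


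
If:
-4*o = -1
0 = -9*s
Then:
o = 1/4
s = 0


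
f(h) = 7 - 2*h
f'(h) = -2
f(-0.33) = 7.66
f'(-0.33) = -2.00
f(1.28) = 4.44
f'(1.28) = -2.00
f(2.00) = 3.00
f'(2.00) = -2.00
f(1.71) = 3.58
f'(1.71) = -2.00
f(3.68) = -0.36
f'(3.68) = -2.00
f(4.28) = -1.56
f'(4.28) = -2.00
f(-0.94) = 8.88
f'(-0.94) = -2.00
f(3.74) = -0.48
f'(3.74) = -2.00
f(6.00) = -5.00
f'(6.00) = -2.00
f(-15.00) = 37.00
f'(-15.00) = -2.00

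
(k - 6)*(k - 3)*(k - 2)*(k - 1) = k^4 - 12*k^3 + 47*k^2 - 72*k + 36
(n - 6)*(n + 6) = n^2 - 36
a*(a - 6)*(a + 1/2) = a^3 - 11*a^2/2 - 3*a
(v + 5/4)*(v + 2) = v^2 + 13*v/4 + 5/2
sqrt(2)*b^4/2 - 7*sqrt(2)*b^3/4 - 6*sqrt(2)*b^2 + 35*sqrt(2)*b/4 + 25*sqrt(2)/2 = (b - 5)*(b - 2)*(b + 5/2)*(sqrt(2)*b/2 + sqrt(2)/2)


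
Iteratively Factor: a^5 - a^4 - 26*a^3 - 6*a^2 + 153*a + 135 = (a - 5)*(a^4 + 4*a^3 - 6*a^2 - 36*a - 27) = (a - 5)*(a - 3)*(a^3 + 7*a^2 + 15*a + 9) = (a - 5)*(a - 3)*(a + 3)*(a^2 + 4*a + 3) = (a - 5)*(a - 3)*(a + 1)*(a + 3)*(a + 3)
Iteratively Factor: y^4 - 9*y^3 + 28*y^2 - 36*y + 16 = (y - 1)*(y^3 - 8*y^2 + 20*y - 16) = (y - 2)*(y - 1)*(y^2 - 6*y + 8) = (y - 2)^2*(y - 1)*(y - 4)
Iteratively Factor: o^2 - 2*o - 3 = (o + 1)*(o - 3)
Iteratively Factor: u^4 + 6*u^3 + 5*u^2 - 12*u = (u)*(u^3 + 6*u^2 + 5*u - 12) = u*(u + 4)*(u^2 + 2*u - 3) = u*(u + 3)*(u + 4)*(u - 1)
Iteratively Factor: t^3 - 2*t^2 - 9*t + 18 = (t + 3)*(t^2 - 5*t + 6) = (t - 2)*(t + 3)*(t - 3)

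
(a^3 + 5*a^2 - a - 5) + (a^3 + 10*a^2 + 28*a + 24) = 2*a^3 + 15*a^2 + 27*a + 19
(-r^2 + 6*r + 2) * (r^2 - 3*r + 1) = -r^4 + 9*r^3 - 17*r^2 + 2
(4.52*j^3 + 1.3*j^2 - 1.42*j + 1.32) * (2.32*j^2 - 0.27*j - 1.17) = 10.4864*j^5 + 1.7956*j^4 - 8.9338*j^3 + 1.9248*j^2 + 1.305*j - 1.5444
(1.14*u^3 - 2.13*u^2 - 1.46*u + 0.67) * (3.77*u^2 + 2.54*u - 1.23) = 4.2978*u^5 - 5.1345*u^4 - 12.3166*u^3 + 1.4374*u^2 + 3.4976*u - 0.8241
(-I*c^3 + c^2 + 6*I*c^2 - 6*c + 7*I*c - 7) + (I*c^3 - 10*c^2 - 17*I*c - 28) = -9*c^2 + 6*I*c^2 - 6*c - 10*I*c - 35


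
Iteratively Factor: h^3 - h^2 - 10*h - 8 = (h - 4)*(h^2 + 3*h + 2) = (h - 4)*(h + 1)*(h + 2)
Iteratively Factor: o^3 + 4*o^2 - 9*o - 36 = (o + 4)*(o^2 - 9) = (o - 3)*(o + 4)*(o + 3)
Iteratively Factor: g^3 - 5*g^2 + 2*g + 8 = (g - 2)*(g^2 - 3*g - 4) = (g - 4)*(g - 2)*(g + 1)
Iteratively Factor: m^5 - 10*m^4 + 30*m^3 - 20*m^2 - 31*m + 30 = (m + 1)*(m^4 - 11*m^3 + 41*m^2 - 61*m + 30) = (m - 1)*(m + 1)*(m^3 - 10*m^2 + 31*m - 30) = (m - 5)*(m - 1)*(m + 1)*(m^2 - 5*m + 6) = (m - 5)*(m - 2)*(m - 1)*(m + 1)*(m - 3)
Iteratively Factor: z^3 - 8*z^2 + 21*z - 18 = (z - 3)*(z^2 - 5*z + 6) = (z - 3)^2*(z - 2)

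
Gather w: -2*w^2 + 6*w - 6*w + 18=18 - 2*w^2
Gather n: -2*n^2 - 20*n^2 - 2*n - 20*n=-22*n^2 - 22*n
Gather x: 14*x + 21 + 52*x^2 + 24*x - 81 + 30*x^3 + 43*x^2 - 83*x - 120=30*x^3 + 95*x^2 - 45*x - 180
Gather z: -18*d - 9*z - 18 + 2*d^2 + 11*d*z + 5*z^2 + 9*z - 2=2*d^2 + 11*d*z - 18*d + 5*z^2 - 20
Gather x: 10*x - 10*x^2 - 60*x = -10*x^2 - 50*x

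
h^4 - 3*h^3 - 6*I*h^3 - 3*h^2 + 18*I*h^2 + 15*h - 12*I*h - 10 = (h - 2)*(h - 1)*(h - 5*I)*(h - I)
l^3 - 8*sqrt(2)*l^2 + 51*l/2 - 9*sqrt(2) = (l - 6*sqrt(2))*(l - 3*sqrt(2)/2)*(l - sqrt(2)/2)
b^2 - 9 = (b - 3)*(b + 3)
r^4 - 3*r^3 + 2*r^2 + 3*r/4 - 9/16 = (r - 3/2)^2*(r - 1/2)*(r + 1/2)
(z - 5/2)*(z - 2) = z^2 - 9*z/2 + 5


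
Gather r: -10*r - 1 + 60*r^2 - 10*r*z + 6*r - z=60*r^2 + r*(-10*z - 4) - z - 1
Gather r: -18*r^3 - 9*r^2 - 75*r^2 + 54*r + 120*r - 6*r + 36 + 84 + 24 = -18*r^3 - 84*r^2 + 168*r + 144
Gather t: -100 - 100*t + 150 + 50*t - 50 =-50*t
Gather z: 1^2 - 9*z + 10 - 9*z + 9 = 20 - 18*z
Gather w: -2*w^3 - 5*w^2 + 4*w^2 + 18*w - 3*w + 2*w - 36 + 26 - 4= -2*w^3 - w^2 + 17*w - 14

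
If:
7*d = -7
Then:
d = -1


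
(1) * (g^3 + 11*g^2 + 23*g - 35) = g^3 + 11*g^2 + 23*g - 35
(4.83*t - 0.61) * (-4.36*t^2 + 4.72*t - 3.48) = -21.0588*t^3 + 25.4572*t^2 - 19.6876*t + 2.1228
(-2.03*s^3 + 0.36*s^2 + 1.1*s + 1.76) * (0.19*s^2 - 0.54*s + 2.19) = -0.3857*s^5 + 1.1646*s^4 - 4.4311*s^3 + 0.5288*s^2 + 1.4586*s + 3.8544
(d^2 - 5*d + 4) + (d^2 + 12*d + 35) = 2*d^2 + 7*d + 39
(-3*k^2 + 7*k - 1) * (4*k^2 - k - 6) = -12*k^4 + 31*k^3 + 7*k^2 - 41*k + 6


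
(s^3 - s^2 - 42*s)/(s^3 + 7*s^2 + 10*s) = (s^2 - s - 42)/(s^2 + 7*s + 10)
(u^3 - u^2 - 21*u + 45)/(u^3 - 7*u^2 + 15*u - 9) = (u + 5)/(u - 1)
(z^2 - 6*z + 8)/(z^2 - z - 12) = (z - 2)/(z + 3)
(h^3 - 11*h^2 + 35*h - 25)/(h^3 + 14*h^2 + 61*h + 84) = (h^3 - 11*h^2 + 35*h - 25)/(h^3 + 14*h^2 + 61*h + 84)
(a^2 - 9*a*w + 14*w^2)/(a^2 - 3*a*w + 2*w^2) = (-a + 7*w)/(-a + w)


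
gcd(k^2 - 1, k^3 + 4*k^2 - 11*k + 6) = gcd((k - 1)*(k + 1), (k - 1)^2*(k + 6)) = k - 1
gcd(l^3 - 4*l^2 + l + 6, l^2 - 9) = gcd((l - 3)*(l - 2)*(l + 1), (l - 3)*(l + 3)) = l - 3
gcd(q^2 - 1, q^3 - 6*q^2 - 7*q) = q + 1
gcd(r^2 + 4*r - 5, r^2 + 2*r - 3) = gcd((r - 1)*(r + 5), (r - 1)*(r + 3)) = r - 1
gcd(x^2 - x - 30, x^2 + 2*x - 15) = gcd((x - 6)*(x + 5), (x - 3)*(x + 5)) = x + 5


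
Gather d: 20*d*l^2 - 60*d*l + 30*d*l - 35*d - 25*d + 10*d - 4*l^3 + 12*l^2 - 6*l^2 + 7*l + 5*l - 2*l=d*(20*l^2 - 30*l - 50) - 4*l^3 + 6*l^2 + 10*l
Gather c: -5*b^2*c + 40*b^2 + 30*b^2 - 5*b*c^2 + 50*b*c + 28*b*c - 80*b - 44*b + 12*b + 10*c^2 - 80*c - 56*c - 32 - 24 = 70*b^2 - 112*b + c^2*(10 - 5*b) + c*(-5*b^2 + 78*b - 136) - 56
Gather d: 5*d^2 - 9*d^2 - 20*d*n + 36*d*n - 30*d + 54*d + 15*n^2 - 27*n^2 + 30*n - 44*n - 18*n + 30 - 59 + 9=-4*d^2 + d*(16*n + 24) - 12*n^2 - 32*n - 20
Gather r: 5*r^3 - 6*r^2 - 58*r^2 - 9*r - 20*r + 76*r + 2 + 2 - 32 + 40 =5*r^3 - 64*r^2 + 47*r + 12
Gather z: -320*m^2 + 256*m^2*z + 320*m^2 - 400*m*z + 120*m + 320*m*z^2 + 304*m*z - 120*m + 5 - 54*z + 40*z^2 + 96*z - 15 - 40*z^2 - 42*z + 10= 320*m*z^2 + z*(256*m^2 - 96*m)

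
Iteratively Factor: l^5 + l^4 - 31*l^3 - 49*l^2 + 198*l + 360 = (l - 3)*(l^4 + 4*l^3 - 19*l^2 - 106*l - 120) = (l - 3)*(l + 2)*(l^3 + 2*l^2 - 23*l - 60) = (l - 5)*(l - 3)*(l + 2)*(l^2 + 7*l + 12) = (l - 5)*(l - 3)*(l + 2)*(l + 4)*(l + 3)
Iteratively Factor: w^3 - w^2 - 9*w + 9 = (w + 3)*(w^2 - 4*w + 3) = (w - 3)*(w + 3)*(w - 1)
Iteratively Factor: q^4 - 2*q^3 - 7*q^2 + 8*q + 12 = (q + 2)*(q^3 - 4*q^2 + q + 6) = (q - 2)*(q + 2)*(q^2 - 2*q - 3) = (q - 2)*(q + 1)*(q + 2)*(q - 3)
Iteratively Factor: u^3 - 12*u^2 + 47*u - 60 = (u - 3)*(u^2 - 9*u + 20) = (u - 5)*(u - 3)*(u - 4)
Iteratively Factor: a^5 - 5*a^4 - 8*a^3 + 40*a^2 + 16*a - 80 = (a + 2)*(a^4 - 7*a^3 + 6*a^2 + 28*a - 40) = (a - 5)*(a + 2)*(a^3 - 2*a^2 - 4*a + 8) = (a - 5)*(a - 2)*(a + 2)*(a^2 - 4) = (a - 5)*(a - 2)^2*(a + 2)*(a + 2)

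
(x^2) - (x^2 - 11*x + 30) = 11*x - 30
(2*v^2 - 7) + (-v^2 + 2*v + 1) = v^2 + 2*v - 6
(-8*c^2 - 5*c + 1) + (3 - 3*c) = -8*c^2 - 8*c + 4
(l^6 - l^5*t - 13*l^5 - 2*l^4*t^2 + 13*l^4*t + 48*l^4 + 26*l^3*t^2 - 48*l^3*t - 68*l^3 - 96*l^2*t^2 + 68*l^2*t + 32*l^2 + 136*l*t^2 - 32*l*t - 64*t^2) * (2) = 2*l^6 - 2*l^5*t - 26*l^5 - 4*l^4*t^2 + 26*l^4*t + 96*l^4 + 52*l^3*t^2 - 96*l^3*t - 136*l^3 - 192*l^2*t^2 + 136*l^2*t + 64*l^2 + 272*l*t^2 - 64*l*t - 128*t^2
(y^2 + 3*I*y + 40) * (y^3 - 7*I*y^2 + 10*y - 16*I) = y^5 - 4*I*y^4 + 71*y^3 - 266*I*y^2 + 448*y - 640*I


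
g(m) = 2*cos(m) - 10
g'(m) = -2*sin(m)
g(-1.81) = -10.47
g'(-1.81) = 1.94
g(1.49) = -9.84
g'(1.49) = -1.99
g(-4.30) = -10.80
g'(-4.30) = -1.83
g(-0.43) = -8.18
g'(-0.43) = 0.83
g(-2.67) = -11.78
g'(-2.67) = 0.91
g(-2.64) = -11.75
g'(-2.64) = 0.96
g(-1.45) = -9.76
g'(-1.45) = 1.99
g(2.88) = -11.93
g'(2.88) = -0.52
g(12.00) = -8.31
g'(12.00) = 1.07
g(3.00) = -11.98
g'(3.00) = -0.28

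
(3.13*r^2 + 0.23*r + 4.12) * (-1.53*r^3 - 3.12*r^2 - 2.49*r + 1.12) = -4.7889*r^5 - 10.1175*r^4 - 14.8149*r^3 - 9.9215*r^2 - 10.0012*r + 4.6144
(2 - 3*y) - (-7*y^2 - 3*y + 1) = 7*y^2 + 1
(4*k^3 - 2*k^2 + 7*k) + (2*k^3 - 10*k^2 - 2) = 6*k^3 - 12*k^2 + 7*k - 2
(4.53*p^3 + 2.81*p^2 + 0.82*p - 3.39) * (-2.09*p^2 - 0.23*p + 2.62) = -9.4677*p^5 - 6.9148*p^4 + 9.5085*p^3 + 14.2587*p^2 + 2.9281*p - 8.8818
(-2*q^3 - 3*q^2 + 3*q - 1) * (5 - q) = 2*q^4 - 7*q^3 - 18*q^2 + 16*q - 5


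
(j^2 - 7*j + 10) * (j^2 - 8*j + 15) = j^4 - 15*j^3 + 81*j^2 - 185*j + 150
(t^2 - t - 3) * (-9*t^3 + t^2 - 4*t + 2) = -9*t^5 + 10*t^4 + 22*t^3 + 3*t^2 + 10*t - 6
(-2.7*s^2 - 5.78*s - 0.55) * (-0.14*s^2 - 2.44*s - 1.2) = 0.378*s^4 + 7.3972*s^3 + 17.4202*s^2 + 8.278*s + 0.66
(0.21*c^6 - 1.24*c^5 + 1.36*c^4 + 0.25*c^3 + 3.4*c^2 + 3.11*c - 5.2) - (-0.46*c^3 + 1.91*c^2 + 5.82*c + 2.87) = 0.21*c^6 - 1.24*c^5 + 1.36*c^4 + 0.71*c^3 + 1.49*c^2 - 2.71*c - 8.07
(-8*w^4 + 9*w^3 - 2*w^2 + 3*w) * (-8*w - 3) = 64*w^5 - 48*w^4 - 11*w^3 - 18*w^2 - 9*w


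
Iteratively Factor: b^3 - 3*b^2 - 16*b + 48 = (b - 3)*(b^2 - 16) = (b - 3)*(b + 4)*(b - 4)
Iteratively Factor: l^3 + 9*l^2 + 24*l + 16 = (l + 4)*(l^2 + 5*l + 4) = (l + 1)*(l + 4)*(l + 4)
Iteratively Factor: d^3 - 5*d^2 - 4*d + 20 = (d + 2)*(d^2 - 7*d + 10) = (d - 2)*(d + 2)*(d - 5)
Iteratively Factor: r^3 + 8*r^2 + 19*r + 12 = (r + 3)*(r^2 + 5*r + 4) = (r + 3)*(r + 4)*(r + 1)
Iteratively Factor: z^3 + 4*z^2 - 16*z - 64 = (z + 4)*(z^2 - 16) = (z + 4)^2*(z - 4)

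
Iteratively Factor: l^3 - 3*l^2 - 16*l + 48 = (l + 4)*(l^2 - 7*l + 12) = (l - 3)*(l + 4)*(l - 4)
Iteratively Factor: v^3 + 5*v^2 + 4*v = (v + 4)*(v^2 + v) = v*(v + 4)*(v + 1)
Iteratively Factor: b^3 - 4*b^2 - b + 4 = (b - 1)*(b^2 - 3*b - 4) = (b - 4)*(b - 1)*(b + 1)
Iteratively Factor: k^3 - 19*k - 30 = (k + 3)*(k^2 - 3*k - 10) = (k - 5)*(k + 3)*(k + 2)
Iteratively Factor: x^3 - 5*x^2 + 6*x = (x)*(x^2 - 5*x + 6) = x*(x - 3)*(x - 2)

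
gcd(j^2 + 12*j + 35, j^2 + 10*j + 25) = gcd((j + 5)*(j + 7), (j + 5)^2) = j + 5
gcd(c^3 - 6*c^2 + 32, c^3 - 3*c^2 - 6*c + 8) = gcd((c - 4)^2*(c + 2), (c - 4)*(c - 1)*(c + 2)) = c^2 - 2*c - 8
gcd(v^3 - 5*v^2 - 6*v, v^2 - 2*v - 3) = v + 1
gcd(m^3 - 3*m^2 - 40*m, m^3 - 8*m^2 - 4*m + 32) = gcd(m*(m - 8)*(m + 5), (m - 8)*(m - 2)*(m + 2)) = m - 8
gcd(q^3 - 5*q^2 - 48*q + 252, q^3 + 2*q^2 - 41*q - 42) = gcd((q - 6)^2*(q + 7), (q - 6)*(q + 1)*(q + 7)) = q^2 + q - 42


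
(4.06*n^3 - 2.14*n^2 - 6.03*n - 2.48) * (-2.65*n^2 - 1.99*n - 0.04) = -10.759*n^5 - 2.4084*n^4 + 20.0757*n^3 + 18.6573*n^2 + 5.1764*n + 0.0992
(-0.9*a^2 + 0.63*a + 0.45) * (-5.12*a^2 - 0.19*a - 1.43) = 4.608*a^4 - 3.0546*a^3 - 1.1367*a^2 - 0.9864*a - 0.6435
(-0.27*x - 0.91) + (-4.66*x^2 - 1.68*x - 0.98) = -4.66*x^2 - 1.95*x - 1.89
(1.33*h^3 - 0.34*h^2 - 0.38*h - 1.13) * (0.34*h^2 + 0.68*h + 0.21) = 0.4522*h^5 + 0.7888*h^4 - 0.0811000000000001*h^3 - 0.714*h^2 - 0.8482*h - 0.2373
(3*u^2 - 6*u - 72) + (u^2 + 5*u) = 4*u^2 - u - 72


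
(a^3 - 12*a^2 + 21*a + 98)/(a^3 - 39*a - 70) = (a - 7)/(a + 5)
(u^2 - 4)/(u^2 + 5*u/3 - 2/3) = 3*(u - 2)/(3*u - 1)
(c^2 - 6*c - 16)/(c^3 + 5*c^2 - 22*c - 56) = (c - 8)/(c^2 + 3*c - 28)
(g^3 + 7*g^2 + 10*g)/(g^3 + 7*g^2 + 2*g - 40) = g*(g + 2)/(g^2 + 2*g - 8)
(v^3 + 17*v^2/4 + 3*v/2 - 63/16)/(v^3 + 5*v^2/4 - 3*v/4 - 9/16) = (2*v + 7)/(2*v + 1)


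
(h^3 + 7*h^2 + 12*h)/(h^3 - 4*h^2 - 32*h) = (h + 3)/(h - 8)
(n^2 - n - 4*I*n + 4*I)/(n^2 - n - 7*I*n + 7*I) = (n - 4*I)/(n - 7*I)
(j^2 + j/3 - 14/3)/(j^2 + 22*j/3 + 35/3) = (j - 2)/(j + 5)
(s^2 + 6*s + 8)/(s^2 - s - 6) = (s + 4)/(s - 3)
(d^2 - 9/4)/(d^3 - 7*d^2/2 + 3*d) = (d + 3/2)/(d*(d - 2))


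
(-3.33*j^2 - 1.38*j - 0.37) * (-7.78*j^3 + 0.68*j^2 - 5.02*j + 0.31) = 25.9074*j^5 + 8.472*j^4 + 18.6568*j^3 + 5.6437*j^2 + 1.4296*j - 0.1147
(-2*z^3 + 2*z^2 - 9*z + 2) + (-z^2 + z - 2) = -2*z^3 + z^2 - 8*z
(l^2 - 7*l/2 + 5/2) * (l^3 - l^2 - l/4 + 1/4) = l^5 - 9*l^4/2 + 23*l^3/4 - 11*l^2/8 - 3*l/2 + 5/8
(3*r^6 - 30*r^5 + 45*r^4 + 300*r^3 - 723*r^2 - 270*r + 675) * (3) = 9*r^6 - 90*r^5 + 135*r^4 + 900*r^3 - 2169*r^2 - 810*r + 2025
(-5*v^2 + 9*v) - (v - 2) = -5*v^2 + 8*v + 2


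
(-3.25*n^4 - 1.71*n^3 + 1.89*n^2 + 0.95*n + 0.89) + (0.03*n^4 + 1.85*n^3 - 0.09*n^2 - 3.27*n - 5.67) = -3.22*n^4 + 0.14*n^3 + 1.8*n^2 - 2.32*n - 4.78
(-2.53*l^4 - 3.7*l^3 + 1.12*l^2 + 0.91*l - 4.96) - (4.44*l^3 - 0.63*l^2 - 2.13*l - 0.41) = -2.53*l^4 - 8.14*l^3 + 1.75*l^2 + 3.04*l - 4.55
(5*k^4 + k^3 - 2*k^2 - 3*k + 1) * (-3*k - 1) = -15*k^5 - 8*k^4 + 5*k^3 + 11*k^2 - 1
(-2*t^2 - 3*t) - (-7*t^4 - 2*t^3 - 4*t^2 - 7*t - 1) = 7*t^4 + 2*t^3 + 2*t^2 + 4*t + 1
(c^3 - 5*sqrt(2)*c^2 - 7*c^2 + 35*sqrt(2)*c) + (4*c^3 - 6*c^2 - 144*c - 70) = 5*c^3 - 13*c^2 - 5*sqrt(2)*c^2 - 144*c + 35*sqrt(2)*c - 70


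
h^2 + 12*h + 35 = (h + 5)*(h + 7)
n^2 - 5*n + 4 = (n - 4)*(n - 1)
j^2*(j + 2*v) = j^3 + 2*j^2*v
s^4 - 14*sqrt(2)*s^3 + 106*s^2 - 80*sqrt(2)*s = s*(s - 8*sqrt(2))*(s - 5*sqrt(2))*(s - sqrt(2))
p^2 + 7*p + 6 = (p + 1)*(p + 6)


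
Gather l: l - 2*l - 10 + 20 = 10 - l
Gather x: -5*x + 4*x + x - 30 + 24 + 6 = 0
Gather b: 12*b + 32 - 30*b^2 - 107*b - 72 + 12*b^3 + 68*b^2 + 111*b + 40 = 12*b^3 + 38*b^2 + 16*b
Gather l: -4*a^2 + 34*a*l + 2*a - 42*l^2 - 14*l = -4*a^2 + 2*a - 42*l^2 + l*(34*a - 14)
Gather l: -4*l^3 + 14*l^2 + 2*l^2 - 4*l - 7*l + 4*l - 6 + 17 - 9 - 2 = -4*l^3 + 16*l^2 - 7*l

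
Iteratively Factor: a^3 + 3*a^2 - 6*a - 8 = (a + 4)*(a^2 - a - 2) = (a + 1)*(a + 4)*(a - 2)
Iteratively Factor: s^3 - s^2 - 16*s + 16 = (s - 1)*(s^2 - 16) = (s - 1)*(s + 4)*(s - 4)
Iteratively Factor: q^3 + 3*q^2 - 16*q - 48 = (q + 4)*(q^2 - q - 12) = (q + 3)*(q + 4)*(q - 4)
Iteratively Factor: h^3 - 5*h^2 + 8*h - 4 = (h - 2)*(h^2 - 3*h + 2) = (h - 2)*(h - 1)*(h - 2)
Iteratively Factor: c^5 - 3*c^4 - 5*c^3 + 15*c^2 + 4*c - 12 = (c - 2)*(c^4 - c^3 - 7*c^2 + c + 6) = (c - 2)*(c + 1)*(c^3 - 2*c^2 - 5*c + 6) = (c - 2)*(c + 1)*(c + 2)*(c^2 - 4*c + 3) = (c - 2)*(c - 1)*(c + 1)*(c + 2)*(c - 3)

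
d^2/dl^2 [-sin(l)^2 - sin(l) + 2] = sin(l) - 2*cos(2*l)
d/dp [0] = 0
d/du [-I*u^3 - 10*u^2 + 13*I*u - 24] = -3*I*u^2 - 20*u + 13*I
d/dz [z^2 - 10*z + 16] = 2*z - 10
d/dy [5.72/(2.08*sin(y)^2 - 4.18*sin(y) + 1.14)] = (23.9096 - 23.7952*sin(y))*cos(y)/(2.08*sin(y)^2 - 4.18*sin(y) + 1.14)^2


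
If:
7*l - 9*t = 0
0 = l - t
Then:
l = 0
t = 0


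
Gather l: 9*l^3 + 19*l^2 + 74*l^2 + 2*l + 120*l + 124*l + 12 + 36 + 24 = 9*l^3 + 93*l^2 + 246*l + 72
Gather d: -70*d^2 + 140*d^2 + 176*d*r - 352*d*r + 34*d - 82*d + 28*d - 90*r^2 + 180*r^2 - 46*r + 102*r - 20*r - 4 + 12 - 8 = 70*d^2 + d*(-176*r - 20) + 90*r^2 + 36*r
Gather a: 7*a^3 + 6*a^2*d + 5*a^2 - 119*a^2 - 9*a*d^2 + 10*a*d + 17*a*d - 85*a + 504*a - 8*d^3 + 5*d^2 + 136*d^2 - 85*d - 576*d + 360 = 7*a^3 + a^2*(6*d - 114) + a*(-9*d^2 + 27*d + 419) - 8*d^3 + 141*d^2 - 661*d + 360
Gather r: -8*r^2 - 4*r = -8*r^2 - 4*r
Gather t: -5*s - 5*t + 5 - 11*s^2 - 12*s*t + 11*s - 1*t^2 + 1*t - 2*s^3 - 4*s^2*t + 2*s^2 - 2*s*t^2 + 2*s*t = -2*s^3 - 9*s^2 + 6*s + t^2*(-2*s - 1) + t*(-4*s^2 - 10*s - 4) + 5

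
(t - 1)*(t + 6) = t^2 + 5*t - 6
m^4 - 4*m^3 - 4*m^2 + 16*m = m*(m - 4)*(m - 2)*(m + 2)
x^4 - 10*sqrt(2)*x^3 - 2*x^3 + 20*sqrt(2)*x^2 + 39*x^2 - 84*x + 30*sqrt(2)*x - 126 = (x - 3)*(x + 1)*(x - 7*sqrt(2))*(x - 3*sqrt(2))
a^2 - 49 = (a - 7)*(a + 7)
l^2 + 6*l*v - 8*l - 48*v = (l - 8)*(l + 6*v)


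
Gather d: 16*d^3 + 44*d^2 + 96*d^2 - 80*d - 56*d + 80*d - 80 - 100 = 16*d^3 + 140*d^2 - 56*d - 180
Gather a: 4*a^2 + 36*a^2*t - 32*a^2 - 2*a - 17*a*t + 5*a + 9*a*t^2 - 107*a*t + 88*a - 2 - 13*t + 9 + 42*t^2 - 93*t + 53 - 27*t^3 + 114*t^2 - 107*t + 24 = a^2*(36*t - 28) + a*(9*t^2 - 124*t + 91) - 27*t^3 + 156*t^2 - 213*t + 84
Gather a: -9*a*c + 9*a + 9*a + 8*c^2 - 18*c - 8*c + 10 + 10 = a*(18 - 9*c) + 8*c^2 - 26*c + 20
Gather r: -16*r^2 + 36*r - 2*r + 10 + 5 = -16*r^2 + 34*r + 15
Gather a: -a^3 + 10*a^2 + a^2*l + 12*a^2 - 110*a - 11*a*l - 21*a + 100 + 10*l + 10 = -a^3 + a^2*(l + 22) + a*(-11*l - 131) + 10*l + 110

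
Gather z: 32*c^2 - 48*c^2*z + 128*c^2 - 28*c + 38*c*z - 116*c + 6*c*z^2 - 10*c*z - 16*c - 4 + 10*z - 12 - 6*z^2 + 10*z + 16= 160*c^2 - 160*c + z^2*(6*c - 6) + z*(-48*c^2 + 28*c + 20)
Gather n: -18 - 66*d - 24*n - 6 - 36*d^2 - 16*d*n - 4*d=-36*d^2 - 70*d + n*(-16*d - 24) - 24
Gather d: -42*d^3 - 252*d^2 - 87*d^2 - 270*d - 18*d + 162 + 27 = -42*d^3 - 339*d^2 - 288*d + 189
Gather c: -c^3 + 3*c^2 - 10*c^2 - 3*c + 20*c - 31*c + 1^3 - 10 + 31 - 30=-c^3 - 7*c^2 - 14*c - 8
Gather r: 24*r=24*r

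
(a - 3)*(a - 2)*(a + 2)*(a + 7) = a^4 + 4*a^3 - 25*a^2 - 16*a + 84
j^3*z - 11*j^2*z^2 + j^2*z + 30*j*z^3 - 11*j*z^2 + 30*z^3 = (j - 6*z)*(j - 5*z)*(j*z + z)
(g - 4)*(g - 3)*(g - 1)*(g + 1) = g^4 - 7*g^3 + 11*g^2 + 7*g - 12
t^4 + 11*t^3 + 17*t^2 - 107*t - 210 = (t - 3)*(t + 2)*(t + 5)*(t + 7)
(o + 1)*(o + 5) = o^2 + 6*o + 5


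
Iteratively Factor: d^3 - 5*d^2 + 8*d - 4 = (d - 2)*(d^2 - 3*d + 2) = (d - 2)*(d - 1)*(d - 2)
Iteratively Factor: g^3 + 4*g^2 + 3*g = (g + 1)*(g^2 + 3*g) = g*(g + 1)*(g + 3)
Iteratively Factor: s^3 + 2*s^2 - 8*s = (s + 4)*(s^2 - 2*s) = (s - 2)*(s + 4)*(s)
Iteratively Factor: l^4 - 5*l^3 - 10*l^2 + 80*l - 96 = (l + 4)*(l^3 - 9*l^2 + 26*l - 24) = (l - 2)*(l + 4)*(l^2 - 7*l + 12) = (l - 3)*(l - 2)*(l + 4)*(l - 4)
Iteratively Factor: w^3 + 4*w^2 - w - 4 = (w + 1)*(w^2 + 3*w - 4) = (w + 1)*(w + 4)*(w - 1)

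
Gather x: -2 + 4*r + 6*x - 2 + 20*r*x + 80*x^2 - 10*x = 4*r + 80*x^2 + x*(20*r - 4) - 4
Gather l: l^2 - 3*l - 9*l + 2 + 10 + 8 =l^2 - 12*l + 20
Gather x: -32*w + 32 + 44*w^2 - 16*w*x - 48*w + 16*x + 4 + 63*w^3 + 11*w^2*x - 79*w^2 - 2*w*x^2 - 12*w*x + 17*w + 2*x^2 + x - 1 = 63*w^3 - 35*w^2 - 63*w + x^2*(2 - 2*w) + x*(11*w^2 - 28*w + 17) + 35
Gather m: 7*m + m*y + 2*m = m*(y + 9)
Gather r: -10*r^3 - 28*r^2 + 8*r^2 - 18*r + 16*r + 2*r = -10*r^3 - 20*r^2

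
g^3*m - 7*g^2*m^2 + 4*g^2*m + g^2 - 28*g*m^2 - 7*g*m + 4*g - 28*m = (g + 4)*(g - 7*m)*(g*m + 1)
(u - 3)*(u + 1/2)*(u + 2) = u^3 - u^2/2 - 13*u/2 - 3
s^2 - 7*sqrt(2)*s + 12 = (s - 6*sqrt(2))*(s - sqrt(2))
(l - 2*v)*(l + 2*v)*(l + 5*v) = l^3 + 5*l^2*v - 4*l*v^2 - 20*v^3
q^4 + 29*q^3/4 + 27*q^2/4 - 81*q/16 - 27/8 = (q - 3/4)*(q + 1/2)*(q + 3/2)*(q + 6)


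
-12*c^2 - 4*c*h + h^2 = (-6*c + h)*(2*c + h)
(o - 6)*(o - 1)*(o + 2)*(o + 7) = o^4 + 2*o^3 - 43*o^2 - 44*o + 84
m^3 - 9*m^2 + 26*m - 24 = (m - 4)*(m - 3)*(m - 2)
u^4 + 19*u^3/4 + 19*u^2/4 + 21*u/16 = u*(u + 1/2)*(u + 3/4)*(u + 7/2)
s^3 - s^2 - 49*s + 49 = (s - 7)*(s - 1)*(s + 7)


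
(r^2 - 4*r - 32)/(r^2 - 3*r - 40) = (r + 4)/(r + 5)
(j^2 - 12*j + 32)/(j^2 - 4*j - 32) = (j - 4)/(j + 4)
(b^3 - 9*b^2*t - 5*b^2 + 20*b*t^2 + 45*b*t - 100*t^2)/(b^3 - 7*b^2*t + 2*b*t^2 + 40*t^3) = (b - 5)/(b + 2*t)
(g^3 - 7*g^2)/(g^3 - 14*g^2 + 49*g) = g/(g - 7)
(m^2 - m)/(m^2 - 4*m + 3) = m/(m - 3)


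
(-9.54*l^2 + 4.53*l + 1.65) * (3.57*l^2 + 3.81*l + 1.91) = -34.0578*l^4 - 20.1753*l^3 + 4.9284*l^2 + 14.9388*l + 3.1515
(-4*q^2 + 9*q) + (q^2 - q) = -3*q^2 + 8*q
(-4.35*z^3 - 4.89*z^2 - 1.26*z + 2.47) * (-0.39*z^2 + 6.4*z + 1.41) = 1.6965*z^5 - 25.9329*z^4 - 36.9381*z^3 - 15.9222*z^2 + 14.0314*z + 3.4827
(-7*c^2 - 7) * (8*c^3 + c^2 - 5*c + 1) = -56*c^5 - 7*c^4 - 21*c^3 - 14*c^2 + 35*c - 7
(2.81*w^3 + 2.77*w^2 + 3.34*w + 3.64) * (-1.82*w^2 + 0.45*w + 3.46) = -5.1142*w^5 - 3.7769*w^4 + 4.8903*w^3 + 4.4624*w^2 + 13.1944*w + 12.5944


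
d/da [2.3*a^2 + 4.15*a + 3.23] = 4.6*a + 4.15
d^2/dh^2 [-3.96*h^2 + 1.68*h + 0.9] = -7.92000000000000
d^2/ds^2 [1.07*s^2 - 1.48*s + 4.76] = 2.14000000000000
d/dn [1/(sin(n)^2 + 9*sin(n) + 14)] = -(2*sin(n) + 9)*cos(n)/(sin(n)^2 + 9*sin(n) + 14)^2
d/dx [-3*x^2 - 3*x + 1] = -6*x - 3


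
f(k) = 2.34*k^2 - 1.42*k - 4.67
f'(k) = 4.68*k - 1.42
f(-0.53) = -3.26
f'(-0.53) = -3.90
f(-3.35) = 26.35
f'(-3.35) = -17.10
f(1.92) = 1.23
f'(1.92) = 7.57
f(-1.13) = -0.08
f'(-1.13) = -6.71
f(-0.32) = -3.98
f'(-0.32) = -2.92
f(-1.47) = 2.47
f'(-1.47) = -8.30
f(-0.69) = -2.58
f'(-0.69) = -4.65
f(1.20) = -3.00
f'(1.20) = 4.20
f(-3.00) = 20.65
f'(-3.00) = -15.46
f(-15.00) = 543.13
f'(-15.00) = -71.62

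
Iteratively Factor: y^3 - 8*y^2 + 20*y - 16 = (y - 2)*(y^2 - 6*y + 8) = (y - 4)*(y - 2)*(y - 2)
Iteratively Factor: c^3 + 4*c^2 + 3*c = (c + 3)*(c^2 + c) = c*(c + 3)*(c + 1)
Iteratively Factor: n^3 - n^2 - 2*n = (n)*(n^2 - n - 2) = n*(n + 1)*(n - 2)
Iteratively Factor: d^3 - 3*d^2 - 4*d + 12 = (d - 2)*(d^2 - d - 6) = (d - 3)*(d - 2)*(d + 2)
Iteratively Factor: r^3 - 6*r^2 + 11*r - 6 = (r - 3)*(r^2 - 3*r + 2) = (r - 3)*(r - 1)*(r - 2)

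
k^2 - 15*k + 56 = (k - 8)*(k - 7)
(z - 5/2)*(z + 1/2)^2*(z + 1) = z^4 - z^3/2 - 15*z^2/4 - 23*z/8 - 5/8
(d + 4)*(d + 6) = d^2 + 10*d + 24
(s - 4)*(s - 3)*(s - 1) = s^3 - 8*s^2 + 19*s - 12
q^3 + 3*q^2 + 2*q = q*(q + 1)*(q + 2)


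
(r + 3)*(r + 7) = r^2 + 10*r + 21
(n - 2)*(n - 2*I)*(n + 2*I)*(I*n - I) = I*n^4 - 3*I*n^3 + 6*I*n^2 - 12*I*n + 8*I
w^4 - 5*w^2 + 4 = (w - 2)*(w - 1)*(w + 1)*(w + 2)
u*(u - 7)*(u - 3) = u^3 - 10*u^2 + 21*u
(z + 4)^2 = z^2 + 8*z + 16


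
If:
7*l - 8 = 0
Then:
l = 8/7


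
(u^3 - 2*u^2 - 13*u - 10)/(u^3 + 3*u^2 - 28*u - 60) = (u + 1)/(u + 6)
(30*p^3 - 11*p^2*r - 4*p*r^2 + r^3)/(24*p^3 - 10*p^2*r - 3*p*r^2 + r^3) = (5*p - r)/(4*p - r)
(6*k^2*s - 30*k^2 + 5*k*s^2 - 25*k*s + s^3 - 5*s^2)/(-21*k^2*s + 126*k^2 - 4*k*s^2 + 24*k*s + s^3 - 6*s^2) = (2*k*s - 10*k + s^2 - 5*s)/(-7*k*s + 42*k + s^2 - 6*s)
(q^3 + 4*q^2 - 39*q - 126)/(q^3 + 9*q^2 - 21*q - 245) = (q^2 - 3*q - 18)/(q^2 + 2*q - 35)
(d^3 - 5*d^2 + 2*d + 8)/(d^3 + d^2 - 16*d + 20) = (d^2 - 3*d - 4)/(d^2 + 3*d - 10)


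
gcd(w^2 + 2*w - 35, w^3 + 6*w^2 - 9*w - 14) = w + 7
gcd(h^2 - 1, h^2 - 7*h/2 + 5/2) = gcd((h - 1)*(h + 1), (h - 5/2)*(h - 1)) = h - 1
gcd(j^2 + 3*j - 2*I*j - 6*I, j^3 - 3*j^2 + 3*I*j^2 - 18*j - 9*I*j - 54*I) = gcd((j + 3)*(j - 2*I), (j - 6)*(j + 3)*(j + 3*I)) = j + 3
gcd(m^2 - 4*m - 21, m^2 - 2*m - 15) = m + 3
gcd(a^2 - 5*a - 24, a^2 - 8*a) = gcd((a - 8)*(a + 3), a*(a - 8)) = a - 8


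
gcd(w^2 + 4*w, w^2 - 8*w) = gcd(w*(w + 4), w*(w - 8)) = w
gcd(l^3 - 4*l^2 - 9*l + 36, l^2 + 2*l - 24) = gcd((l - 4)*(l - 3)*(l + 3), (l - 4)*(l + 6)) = l - 4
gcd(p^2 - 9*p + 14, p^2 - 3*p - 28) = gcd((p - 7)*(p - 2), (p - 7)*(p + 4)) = p - 7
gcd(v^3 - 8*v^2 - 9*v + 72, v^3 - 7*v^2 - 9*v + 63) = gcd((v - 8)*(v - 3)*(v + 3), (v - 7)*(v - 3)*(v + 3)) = v^2 - 9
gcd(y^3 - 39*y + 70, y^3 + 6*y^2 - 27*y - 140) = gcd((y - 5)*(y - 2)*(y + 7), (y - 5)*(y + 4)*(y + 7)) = y^2 + 2*y - 35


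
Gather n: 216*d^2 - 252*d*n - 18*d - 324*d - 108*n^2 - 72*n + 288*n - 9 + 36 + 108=216*d^2 - 342*d - 108*n^2 + n*(216 - 252*d) + 135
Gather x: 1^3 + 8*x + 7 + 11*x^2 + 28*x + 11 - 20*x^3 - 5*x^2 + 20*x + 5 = -20*x^3 + 6*x^2 + 56*x + 24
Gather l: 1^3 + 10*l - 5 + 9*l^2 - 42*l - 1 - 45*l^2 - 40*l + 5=-36*l^2 - 72*l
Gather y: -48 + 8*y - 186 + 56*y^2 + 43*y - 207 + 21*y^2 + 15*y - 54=77*y^2 + 66*y - 495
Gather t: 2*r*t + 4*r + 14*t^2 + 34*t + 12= 4*r + 14*t^2 + t*(2*r + 34) + 12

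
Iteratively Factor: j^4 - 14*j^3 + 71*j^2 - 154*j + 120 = (j - 2)*(j^3 - 12*j^2 + 47*j - 60) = (j - 4)*(j - 2)*(j^2 - 8*j + 15) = (j - 5)*(j - 4)*(j - 2)*(j - 3)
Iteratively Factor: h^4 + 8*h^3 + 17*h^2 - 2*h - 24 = (h + 3)*(h^3 + 5*h^2 + 2*h - 8) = (h + 2)*(h + 3)*(h^2 + 3*h - 4) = (h - 1)*(h + 2)*(h + 3)*(h + 4)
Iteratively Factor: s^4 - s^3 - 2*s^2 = (s - 2)*(s^3 + s^2) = (s - 2)*(s + 1)*(s^2) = s*(s - 2)*(s + 1)*(s)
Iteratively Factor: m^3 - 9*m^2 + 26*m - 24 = (m - 2)*(m^2 - 7*m + 12) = (m - 4)*(m - 2)*(m - 3)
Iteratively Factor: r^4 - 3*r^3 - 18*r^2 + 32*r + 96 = (r + 2)*(r^3 - 5*r^2 - 8*r + 48) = (r + 2)*(r + 3)*(r^2 - 8*r + 16) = (r - 4)*(r + 2)*(r + 3)*(r - 4)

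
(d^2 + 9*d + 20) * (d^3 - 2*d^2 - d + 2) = d^5 + 7*d^4 + d^3 - 47*d^2 - 2*d + 40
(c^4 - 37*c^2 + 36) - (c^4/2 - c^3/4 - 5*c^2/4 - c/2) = c^4/2 + c^3/4 - 143*c^2/4 + c/2 + 36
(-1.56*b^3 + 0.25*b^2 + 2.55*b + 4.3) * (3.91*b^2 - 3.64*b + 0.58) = -6.0996*b^5 + 6.6559*b^4 + 8.1557*b^3 + 7.676*b^2 - 14.173*b + 2.494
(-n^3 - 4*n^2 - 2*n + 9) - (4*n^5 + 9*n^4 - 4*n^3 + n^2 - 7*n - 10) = -4*n^5 - 9*n^4 + 3*n^3 - 5*n^2 + 5*n + 19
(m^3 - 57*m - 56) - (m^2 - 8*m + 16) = m^3 - m^2 - 49*m - 72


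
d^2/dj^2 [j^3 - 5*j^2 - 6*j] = 6*j - 10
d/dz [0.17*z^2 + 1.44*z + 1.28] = 0.34*z + 1.44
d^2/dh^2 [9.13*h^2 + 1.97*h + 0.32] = 18.2600000000000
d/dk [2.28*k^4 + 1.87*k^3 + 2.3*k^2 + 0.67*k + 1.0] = 9.12*k^3 + 5.61*k^2 + 4.6*k + 0.67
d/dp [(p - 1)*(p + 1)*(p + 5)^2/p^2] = 2*p + 10 + 10/p^2 + 50/p^3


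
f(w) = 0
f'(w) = 0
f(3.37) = 0.00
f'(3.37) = 0.00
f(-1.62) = 0.00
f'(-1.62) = 0.00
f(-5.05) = 0.00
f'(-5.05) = 0.00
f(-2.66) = 0.00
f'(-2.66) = 0.00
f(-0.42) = 0.00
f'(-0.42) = 0.00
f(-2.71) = 0.00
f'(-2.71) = 0.00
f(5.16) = 0.00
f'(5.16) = 0.00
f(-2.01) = 0.00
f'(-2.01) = 0.00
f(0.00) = 0.00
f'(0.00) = 0.00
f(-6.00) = 0.00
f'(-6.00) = 0.00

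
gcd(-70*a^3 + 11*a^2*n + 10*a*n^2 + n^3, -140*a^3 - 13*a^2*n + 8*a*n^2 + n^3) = 35*a^2 + 12*a*n + n^2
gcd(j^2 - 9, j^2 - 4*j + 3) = j - 3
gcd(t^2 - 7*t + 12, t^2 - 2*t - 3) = t - 3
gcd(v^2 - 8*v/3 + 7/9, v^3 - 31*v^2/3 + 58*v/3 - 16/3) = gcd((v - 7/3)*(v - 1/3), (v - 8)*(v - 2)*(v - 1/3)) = v - 1/3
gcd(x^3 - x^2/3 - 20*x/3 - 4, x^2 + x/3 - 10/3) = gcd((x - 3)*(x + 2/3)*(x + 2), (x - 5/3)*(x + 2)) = x + 2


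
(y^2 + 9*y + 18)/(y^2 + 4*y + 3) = (y + 6)/(y + 1)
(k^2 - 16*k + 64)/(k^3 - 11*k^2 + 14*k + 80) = (k - 8)/(k^2 - 3*k - 10)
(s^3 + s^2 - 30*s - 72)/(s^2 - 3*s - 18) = s + 4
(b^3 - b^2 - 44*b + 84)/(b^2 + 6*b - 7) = (b^2 - 8*b + 12)/(b - 1)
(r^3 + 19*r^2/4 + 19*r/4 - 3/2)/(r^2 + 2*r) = r + 11/4 - 3/(4*r)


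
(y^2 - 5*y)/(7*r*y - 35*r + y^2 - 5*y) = y/(7*r + y)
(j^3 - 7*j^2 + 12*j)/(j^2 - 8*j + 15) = j*(j - 4)/(j - 5)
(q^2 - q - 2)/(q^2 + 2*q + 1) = (q - 2)/(q + 1)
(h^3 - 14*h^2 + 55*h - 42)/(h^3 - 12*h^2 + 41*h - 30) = (h - 7)/(h - 5)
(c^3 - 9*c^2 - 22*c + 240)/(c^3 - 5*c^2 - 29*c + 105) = (c^2 - 14*c + 48)/(c^2 - 10*c + 21)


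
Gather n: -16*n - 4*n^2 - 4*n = -4*n^2 - 20*n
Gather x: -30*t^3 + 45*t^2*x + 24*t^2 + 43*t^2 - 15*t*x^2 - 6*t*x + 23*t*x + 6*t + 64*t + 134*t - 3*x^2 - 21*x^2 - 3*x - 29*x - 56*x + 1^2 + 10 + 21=-30*t^3 + 67*t^2 + 204*t + x^2*(-15*t - 24) + x*(45*t^2 + 17*t - 88) + 32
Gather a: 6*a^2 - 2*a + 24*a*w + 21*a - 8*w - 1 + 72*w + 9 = 6*a^2 + a*(24*w + 19) + 64*w + 8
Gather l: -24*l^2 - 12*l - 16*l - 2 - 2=-24*l^2 - 28*l - 4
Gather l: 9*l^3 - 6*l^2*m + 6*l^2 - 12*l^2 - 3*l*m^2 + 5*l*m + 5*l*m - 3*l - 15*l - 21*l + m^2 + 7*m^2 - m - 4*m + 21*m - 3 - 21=9*l^3 + l^2*(-6*m - 6) + l*(-3*m^2 + 10*m - 39) + 8*m^2 + 16*m - 24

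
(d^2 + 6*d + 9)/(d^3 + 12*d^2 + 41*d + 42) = (d + 3)/(d^2 + 9*d + 14)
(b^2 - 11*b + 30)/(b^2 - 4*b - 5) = (b - 6)/(b + 1)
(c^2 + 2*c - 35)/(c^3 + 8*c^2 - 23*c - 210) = 1/(c + 6)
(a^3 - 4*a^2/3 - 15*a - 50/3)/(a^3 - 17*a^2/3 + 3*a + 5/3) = (3*a^2 + 11*a + 10)/(3*a^2 - 2*a - 1)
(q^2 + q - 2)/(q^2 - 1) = (q + 2)/(q + 1)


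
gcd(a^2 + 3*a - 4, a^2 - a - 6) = 1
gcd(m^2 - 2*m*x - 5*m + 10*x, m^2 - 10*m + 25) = m - 5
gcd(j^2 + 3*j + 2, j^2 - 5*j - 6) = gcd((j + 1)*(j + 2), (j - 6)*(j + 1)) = j + 1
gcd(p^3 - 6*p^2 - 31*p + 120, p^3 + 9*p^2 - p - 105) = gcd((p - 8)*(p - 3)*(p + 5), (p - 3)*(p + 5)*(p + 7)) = p^2 + 2*p - 15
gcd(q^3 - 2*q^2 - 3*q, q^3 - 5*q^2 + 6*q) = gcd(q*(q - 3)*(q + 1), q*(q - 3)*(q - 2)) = q^2 - 3*q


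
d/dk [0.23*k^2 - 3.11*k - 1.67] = 0.46*k - 3.11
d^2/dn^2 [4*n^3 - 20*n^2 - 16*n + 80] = 24*n - 40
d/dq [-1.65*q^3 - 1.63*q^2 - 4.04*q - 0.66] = -4.95*q^2 - 3.26*q - 4.04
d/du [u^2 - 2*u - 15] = 2*u - 2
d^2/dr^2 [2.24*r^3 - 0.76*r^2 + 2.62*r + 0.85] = 13.44*r - 1.52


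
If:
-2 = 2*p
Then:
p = -1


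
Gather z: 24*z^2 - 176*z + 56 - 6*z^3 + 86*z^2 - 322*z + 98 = -6*z^3 + 110*z^2 - 498*z + 154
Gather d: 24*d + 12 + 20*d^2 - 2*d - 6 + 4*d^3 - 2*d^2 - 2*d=4*d^3 + 18*d^2 + 20*d + 6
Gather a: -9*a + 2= 2 - 9*a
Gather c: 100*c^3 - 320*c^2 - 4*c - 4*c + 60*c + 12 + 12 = 100*c^3 - 320*c^2 + 52*c + 24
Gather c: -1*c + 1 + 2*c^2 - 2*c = 2*c^2 - 3*c + 1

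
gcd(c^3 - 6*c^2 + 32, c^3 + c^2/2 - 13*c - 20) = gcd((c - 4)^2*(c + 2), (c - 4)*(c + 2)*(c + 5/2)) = c^2 - 2*c - 8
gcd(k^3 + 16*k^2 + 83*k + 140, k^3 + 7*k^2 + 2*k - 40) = k^2 + 9*k + 20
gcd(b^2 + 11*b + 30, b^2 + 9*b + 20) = b + 5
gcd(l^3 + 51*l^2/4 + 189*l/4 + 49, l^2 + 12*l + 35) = l + 7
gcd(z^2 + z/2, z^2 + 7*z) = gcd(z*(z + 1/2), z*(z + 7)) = z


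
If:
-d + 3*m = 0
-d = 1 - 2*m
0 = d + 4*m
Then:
No Solution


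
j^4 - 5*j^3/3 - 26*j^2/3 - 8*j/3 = j*(j - 4)*(j + 1/3)*(j + 2)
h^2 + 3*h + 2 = (h + 1)*(h + 2)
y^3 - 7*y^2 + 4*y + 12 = (y - 6)*(y - 2)*(y + 1)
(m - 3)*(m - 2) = m^2 - 5*m + 6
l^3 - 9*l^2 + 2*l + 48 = (l - 8)*(l - 3)*(l + 2)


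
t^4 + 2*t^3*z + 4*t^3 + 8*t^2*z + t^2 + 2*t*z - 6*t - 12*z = (t - 1)*(t + 2)*(t + 3)*(t + 2*z)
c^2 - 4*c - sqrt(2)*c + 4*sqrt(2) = (c - 4)*(c - sqrt(2))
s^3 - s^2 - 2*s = s*(s - 2)*(s + 1)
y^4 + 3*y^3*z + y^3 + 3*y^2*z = y^2*(y + 1)*(y + 3*z)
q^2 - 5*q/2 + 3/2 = (q - 3/2)*(q - 1)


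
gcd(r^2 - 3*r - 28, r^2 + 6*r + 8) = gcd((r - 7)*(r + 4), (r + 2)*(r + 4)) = r + 4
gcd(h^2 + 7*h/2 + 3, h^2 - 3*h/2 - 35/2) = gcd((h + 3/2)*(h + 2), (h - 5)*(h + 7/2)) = 1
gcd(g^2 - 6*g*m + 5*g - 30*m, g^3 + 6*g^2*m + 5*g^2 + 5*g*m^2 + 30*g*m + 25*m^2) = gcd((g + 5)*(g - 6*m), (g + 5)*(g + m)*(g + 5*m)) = g + 5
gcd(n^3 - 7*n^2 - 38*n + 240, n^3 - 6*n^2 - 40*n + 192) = n^2 - 2*n - 48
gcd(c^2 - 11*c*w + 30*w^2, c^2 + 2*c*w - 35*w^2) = -c + 5*w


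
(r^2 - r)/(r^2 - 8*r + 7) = r/(r - 7)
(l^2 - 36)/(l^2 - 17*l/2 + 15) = 2*(l + 6)/(2*l - 5)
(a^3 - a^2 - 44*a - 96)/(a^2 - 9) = (a^2 - 4*a - 32)/(a - 3)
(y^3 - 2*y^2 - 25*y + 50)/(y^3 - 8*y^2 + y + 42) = (y^3 - 2*y^2 - 25*y + 50)/(y^3 - 8*y^2 + y + 42)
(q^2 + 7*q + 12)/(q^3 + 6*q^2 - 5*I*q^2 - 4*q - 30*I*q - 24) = (q^2 + 7*q + 12)/(q^3 + q^2*(6 - 5*I) + q*(-4 - 30*I) - 24)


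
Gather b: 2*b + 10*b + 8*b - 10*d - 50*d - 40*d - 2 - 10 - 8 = 20*b - 100*d - 20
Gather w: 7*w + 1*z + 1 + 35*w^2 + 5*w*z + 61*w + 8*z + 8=35*w^2 + w*(5*z + 68) + 9*z + 9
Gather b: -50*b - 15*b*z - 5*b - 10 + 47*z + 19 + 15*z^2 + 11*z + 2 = b*(-15*z - 55) + 15*z^2 + 58*z + 11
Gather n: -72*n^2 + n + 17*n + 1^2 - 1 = -72*n^2 + 18*n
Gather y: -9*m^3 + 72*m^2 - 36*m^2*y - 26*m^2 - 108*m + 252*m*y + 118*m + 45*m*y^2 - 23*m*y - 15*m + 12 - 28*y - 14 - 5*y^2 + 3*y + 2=-9*m^3 + 46*m^2 - 5*m + y^2*(45*m - 5) + y*(-36*m^2 + 229*m - 25)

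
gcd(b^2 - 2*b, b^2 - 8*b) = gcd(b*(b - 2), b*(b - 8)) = b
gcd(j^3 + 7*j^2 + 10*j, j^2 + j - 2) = j + 2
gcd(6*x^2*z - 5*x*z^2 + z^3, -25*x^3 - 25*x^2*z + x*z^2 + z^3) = 1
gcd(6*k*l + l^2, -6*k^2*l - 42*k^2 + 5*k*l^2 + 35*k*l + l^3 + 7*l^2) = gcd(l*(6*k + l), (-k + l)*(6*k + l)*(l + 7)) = 6*k + l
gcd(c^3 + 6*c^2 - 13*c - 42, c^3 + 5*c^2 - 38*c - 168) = c + 7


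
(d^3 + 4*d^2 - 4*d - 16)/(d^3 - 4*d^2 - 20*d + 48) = (d + 2)/(d - 6)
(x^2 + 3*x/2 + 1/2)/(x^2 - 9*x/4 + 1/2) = 2*(2*x^2 + 3*x + 1)/(4*x^2 - 9*x + 2)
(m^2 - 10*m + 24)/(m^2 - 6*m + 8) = (m - 6)/(m - 2)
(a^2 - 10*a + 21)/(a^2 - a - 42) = (a - 3)/(a + 6)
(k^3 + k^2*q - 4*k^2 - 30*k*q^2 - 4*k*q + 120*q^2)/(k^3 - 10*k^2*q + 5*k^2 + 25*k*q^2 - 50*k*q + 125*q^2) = (-k^2 - 6*k*q + 4*k + 24*q)/(-k^2 + 5*k*q - 5*k + 25*q)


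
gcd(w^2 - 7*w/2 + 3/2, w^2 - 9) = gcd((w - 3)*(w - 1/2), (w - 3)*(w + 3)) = w - 3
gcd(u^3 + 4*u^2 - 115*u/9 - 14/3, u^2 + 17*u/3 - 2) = u + 6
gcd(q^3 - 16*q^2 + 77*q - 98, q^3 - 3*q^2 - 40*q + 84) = q^2 - 9*q + 14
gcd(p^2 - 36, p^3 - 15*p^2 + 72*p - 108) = p - 6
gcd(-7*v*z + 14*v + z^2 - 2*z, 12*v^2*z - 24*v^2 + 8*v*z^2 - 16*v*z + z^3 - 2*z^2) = z - 2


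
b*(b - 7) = b^2 - 7*b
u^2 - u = u*(u - 1)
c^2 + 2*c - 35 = (c - 5)*(c + 7)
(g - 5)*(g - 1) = g^2 - 6*g + 5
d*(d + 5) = d^2 + 5*d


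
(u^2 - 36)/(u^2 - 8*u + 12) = (u + 6)/(u - 2)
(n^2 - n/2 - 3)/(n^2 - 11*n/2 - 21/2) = (n - 2)/(n - 7)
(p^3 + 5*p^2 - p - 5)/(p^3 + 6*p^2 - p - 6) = (p + 5)/(p + 6)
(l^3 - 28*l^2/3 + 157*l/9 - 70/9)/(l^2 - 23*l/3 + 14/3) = l - 5/3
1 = 1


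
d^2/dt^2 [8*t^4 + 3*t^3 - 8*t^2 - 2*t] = 96*t^2 + 18*t - 16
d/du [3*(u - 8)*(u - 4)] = 6*u - 36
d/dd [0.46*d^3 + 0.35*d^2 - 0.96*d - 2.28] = 1.38*d^2 + 0.7*d - 0.96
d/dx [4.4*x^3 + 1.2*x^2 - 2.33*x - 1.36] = 13.2*x^2 + 2.4*x - 2.33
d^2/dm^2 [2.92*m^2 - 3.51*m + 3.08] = 5.84000000000000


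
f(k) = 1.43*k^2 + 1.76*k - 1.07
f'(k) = 2.86*k + 1.76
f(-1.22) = -1.09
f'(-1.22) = -1.73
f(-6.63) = 50.12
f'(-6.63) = -17.20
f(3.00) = 17.08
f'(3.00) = 10.34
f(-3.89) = 13.72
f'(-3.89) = -9.37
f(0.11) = -0.86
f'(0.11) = 2.07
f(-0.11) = -1.25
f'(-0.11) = 1.45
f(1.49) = 4.73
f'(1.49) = 6.02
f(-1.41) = -0.71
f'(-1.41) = -2.27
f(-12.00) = 183.73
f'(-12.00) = -32.56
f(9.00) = 130.60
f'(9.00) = 27.50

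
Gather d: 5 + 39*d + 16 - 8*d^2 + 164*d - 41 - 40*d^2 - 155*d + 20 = -48*d^2 + 48*d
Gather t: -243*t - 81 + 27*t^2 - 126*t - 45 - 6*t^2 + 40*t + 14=21*t^2 - 329*t - 112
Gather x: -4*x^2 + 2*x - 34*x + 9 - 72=-4*x^2 - 32*x - 63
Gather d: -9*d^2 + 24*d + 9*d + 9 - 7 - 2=-9*d^2 + 33*d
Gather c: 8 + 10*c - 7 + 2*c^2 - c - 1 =2*c^2 + 9*c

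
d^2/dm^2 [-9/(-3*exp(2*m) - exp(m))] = 9*(36*exp(2*m) + 9*exp(m) + 1)*exp(-m)/(27*exp(3*m) + 27*exp(2*m) + 9*exp(m) + 1)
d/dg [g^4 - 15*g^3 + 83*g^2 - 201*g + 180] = 4*g^3 - 45*g^2 + 166*g - 201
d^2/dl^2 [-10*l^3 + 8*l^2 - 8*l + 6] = 16 - 60*l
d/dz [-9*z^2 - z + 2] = -18*z - 1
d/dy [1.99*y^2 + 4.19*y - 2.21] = 3.98*y + 4.19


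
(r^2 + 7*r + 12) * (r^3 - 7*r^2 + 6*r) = r^5 - 31*r^3 - 42*r^2 + 72*r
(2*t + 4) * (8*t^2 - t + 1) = 16*t^3 + 30*t^2 - 2*t + 4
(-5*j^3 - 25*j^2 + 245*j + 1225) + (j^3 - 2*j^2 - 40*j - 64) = -4*j^3 - 27*j^2 + 205*j + 1161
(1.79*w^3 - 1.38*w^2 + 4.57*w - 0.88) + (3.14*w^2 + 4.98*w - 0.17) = 1.79*w^3 + 1.76*w^2 + 9.55*w - 1.05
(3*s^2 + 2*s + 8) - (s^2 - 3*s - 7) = 2*s^2 + 5*s + 15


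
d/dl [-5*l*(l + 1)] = -10*l - 5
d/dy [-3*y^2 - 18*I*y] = -6*y - 18*I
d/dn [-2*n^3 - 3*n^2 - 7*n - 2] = -6*n^2 - 6*n - 7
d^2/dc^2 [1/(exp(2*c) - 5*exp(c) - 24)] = ((5 - 4*exp(c))*(-exp(2*c) + 5*exp(c) + 24) - 2*(2*exp(c) - 5)^2*exp(c))*exp(c)/(-exp(2*c) + 5*exp(c) + 24)^3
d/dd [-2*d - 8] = -2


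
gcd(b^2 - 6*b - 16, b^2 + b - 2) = b + 2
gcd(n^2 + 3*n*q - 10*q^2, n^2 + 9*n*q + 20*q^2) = n + 5*q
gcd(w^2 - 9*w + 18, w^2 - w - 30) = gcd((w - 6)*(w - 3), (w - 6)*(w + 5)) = w - 6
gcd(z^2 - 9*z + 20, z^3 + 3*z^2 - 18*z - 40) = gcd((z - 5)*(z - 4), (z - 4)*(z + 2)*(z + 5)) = z - 4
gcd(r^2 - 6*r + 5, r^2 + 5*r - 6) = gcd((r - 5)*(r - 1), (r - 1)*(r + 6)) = r - 1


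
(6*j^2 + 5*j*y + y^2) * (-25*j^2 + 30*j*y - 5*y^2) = -150*j^4 + 55*j^3*y + 95*j^2*y^2 + 5*j*y^3 - 5*y^4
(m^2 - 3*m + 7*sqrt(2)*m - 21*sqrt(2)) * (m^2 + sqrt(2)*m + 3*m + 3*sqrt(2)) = m^4 + 8*sqrt(2)*m^3 + 5*m^2 - 72*sqrt(2)*m - 126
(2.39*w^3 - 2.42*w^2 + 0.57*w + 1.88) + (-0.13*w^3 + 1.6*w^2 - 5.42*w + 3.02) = 2.26*w^3 - 0.82*w^2 - 4.85*w + 4.9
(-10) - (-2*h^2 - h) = 2*h^2 + h - 10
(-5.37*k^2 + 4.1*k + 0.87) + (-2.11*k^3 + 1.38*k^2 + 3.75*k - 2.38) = -2.11*k^3 - 3.99*k^2 + 7.85*k - 1.51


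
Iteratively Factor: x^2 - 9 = (x - 3)*(x + 3)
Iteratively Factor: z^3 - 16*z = (z + 4)*(z^2 - 4*z) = z*(z + 4)*(z - 4)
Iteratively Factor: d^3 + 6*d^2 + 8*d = (d)*(d^2 + 6*d + 8) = d*(d + 4)*(d + 2)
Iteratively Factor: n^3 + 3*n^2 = (n)*(n^2 + 3*n) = n^2*(n + 3)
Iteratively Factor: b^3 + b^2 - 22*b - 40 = (b - 5)*(b^2 + 6*b + 8) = (b - 5)*(b + 4)*(b + 2)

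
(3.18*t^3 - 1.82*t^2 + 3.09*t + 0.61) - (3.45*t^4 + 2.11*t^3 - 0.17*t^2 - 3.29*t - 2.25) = -3.45*t^4 + 1.07*t^3 - 1.65*t^2 + 6.38*t + 2.86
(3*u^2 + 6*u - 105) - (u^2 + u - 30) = 2*u^2 + 5*u - 75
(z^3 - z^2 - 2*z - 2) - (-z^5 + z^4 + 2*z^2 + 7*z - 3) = z^5 - z^4 + z^3 - 3*z^2 - 9*z + 1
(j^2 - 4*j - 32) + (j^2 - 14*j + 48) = 2*j^2 - 18*j + 16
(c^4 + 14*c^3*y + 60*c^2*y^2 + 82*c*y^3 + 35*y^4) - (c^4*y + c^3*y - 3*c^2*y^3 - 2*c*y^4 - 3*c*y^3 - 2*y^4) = -c^4*y + c^4 + 13*c^3*y + 3*c^2*y^3 + 60*c^2*y^2 + 2*c*y^4 + 85*c*y^3 + 37*y^4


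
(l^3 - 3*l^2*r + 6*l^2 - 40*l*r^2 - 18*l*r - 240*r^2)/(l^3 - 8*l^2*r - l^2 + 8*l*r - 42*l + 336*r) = (l + 5*r)/(l - 7)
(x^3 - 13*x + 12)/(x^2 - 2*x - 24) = (x^2 - 4*x + 3)/(x - 6)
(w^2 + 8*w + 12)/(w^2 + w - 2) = (w + 6)/(w - 1)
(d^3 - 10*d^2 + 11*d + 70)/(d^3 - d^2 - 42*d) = (d^2 - 3*d - 10)/(d*(d + 6))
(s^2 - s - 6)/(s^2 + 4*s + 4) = (s - 3)/(s + 2)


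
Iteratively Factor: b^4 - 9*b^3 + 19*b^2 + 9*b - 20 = (b - 5)*(b^3 - 4*b^2 - b + 4) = (b - 5)*(b - 1)*(b^2 - 3*b - 4) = (b - 5)*(b - 1)*(b + 1)*(b - 4)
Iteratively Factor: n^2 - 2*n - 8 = (n - 4)*(n + 2)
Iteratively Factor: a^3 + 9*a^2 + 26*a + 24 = (a + 3)*(a^2 + 6*a + 8) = (a + 3)*(a + 4)*(a + 2)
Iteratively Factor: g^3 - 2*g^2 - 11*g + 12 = (g + 3)*(g^2 - 5*g + 4) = (g - 1)*(g + 3)*(g - 4)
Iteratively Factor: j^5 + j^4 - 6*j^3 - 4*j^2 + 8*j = (j + 2)*(j^4 - j^3 - 4*j^2 + 4*j) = (j - 1)*(j + 2)*(j^3 - 4*j) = (j - 1)*(j + 2)^2*(j^2 - 2*j) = (j - 2)*(j - 1)*(j + 2)^2*(j)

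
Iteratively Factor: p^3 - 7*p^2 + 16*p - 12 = (p - 3)*(p^2 - 4*p + 4) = (p - 3)*(p - 2)*(p - 2)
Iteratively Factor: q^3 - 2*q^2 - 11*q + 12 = (q + 3)*(q^2 - 5*q + 4) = (q - 1)*(q + 3)*(q - 4)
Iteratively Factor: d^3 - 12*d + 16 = (d - 2)*(d^2 + 2*d - 8) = (d - 2)^2*(d + 4)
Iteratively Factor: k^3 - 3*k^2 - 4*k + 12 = (k + 2)*(k^2 - 5*k + 6) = (k - 3)*(k + 2)*(k - 2)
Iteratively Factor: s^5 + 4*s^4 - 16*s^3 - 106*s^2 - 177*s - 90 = (s + 3)*(s^4 + s^3 - 19*s^2 - 49*s - 30) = (s + 3)^2*(s^3 - 2*s^2 - 13*s - 10) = (s + 1)*(s + 3)^2*(s^2 - 3*s - 10) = (s - 5)*(s + 1)*(s + 3)^2*(s + 2)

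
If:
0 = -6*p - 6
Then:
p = -1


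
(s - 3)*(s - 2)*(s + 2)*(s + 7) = s^4 + 4*s^3 - 25*s^2 - 16*s + 84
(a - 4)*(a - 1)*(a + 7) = a^3 + 2*a^2 - 31*a + 28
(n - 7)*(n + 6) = n^2 - n - 42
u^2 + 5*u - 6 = (u - 1)*(u + 6)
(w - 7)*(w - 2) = w^2 - 9*w + 14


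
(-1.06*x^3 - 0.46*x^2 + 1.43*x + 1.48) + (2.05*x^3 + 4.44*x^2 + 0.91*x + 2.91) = 0.99*x^3 + 3.98*x^2 + 2.34*x + 4.39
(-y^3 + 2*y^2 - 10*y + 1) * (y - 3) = -y^4 + 5*y^3 - 16*y^2 + 31*y - 3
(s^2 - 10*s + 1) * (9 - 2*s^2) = -2*s^4 + 20*s^3 + 7*s^2 - 90*s + 9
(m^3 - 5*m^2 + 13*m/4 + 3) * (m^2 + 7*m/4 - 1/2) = m^5 - 13*m^4/4 - 6*m^3 + 179*m^2/16 + 29*m/8 - 3/2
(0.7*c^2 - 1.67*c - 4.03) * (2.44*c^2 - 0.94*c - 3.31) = 1.708*c^4 - 4.7328*c^3 - 10.5804*c^2 + 9.3159*c + 13.3393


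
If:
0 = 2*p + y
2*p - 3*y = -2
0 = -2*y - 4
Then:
No Solution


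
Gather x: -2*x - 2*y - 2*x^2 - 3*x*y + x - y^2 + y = -2*x^2 + x*(-3*y - 1) - y^2 - y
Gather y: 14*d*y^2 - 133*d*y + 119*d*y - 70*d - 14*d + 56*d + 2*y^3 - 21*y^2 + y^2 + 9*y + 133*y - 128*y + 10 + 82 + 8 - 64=-28*d + 2*y^3 + y^2*(14*d - 20) + y*(14 - 14*d) + 36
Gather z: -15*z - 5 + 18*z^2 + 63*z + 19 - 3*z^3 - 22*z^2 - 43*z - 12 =-3*z^3 - 4*z^2 + 5*z + 2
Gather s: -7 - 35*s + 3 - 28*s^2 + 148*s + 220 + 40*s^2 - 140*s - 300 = 12*s^2 - 27*s - 84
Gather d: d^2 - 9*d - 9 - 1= d^2 - 9*d - 10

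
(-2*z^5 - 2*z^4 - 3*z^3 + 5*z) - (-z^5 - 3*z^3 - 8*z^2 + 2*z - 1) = -z^5 - 2*z^4 + 8*z^2 + 3*z + 1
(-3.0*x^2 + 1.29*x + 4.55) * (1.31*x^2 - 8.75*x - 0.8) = -3.93*x^4 + 27.9399*x^3 - 2.927*x^2 - 40.8445*x - 3.64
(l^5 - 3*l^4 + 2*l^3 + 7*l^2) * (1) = l^5 - 3*l^4 + 2*l^3 + 7*l^2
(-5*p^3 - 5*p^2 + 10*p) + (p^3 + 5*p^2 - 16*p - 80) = -4*p^3 - 6*p - 80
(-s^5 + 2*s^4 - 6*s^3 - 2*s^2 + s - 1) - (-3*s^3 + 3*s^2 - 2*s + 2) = -s^5 + 2*s^4 - 3*s^3 - 5*s^2 + 3*s - 3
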